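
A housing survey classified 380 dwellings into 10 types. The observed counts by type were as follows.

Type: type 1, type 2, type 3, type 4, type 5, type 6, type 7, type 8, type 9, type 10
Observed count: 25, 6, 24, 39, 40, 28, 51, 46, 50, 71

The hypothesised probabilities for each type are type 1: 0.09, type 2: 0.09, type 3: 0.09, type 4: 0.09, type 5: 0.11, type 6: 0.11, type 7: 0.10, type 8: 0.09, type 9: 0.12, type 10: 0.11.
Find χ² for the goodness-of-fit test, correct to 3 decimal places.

63.418

Expected counts E_i = n·p_i: 380×0.09 = 34.2, 380×0.09 = 34.2, 380×0.09 = 34.2, 380×0.09 = 34.2, 380×0.11 = 41.8, 380×0.11 = 41.8, 380×0.10 = 38, 380×0.09 = 34.2, 380×0.12 = 45.6, 380×0.11 = 41.8.
type 1: (25 − 34.2)²/34.2 = 84.64/34.2 = 2.4749
type 2: (6 − 34.2)²/34.2 = 795.24/34.2 = 23.2526
type 3: (24 − 34.2)²/34.2 = 104.04/34.2 = 3.0421
type 4: (39 − 34.2)²/34.2 = 23.04/34.2 = 0.6737
type 5: (40 − 41.8)²/41.8 = 3.24/41.8 = 0.0775
type 6: (28 − 41.8)²/41.8 = 190.44/41.8 = 4.5560
type 7: (51 − 38)²/38 = 169/38 = 4.4474
type 8: (46 − 34.2)²/34.2 = 139.24/34.2 = 4.0713
type 9: (50 − 45.6)²/45.6 = 19.36/45.6 = 0.4246
type 10: (71 − 41.8)²/41.8 = 852.64/41.8 = 20.3981
Sum = 63.418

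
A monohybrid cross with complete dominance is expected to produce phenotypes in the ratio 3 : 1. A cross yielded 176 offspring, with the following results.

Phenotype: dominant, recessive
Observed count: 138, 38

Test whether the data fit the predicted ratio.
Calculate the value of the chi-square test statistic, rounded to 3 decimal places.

1.091

Ratio total = 4. Expected counts: 176×3/4 = 132, 176×1/4 = 44.
dominant: (138 − 132)²/132 = 36/132 = 0.2727
recessive: (38 − 44)²/44 = 36/44 = 0.8182
Sum = 1.091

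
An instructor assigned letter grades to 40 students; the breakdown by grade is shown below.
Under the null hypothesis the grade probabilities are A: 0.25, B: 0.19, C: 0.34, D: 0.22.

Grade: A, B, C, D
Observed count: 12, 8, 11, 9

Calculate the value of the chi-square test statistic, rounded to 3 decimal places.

0.923

Expected counts E_i = n·p_i: 40×0.25 = 10, 40×0.19 = 7.6, 40×0.34 = 13.6, 40×0.22 = 8.8.
χ² = (12−10)²/10 + (8−7.6)²/7.6 + (11−13.6)²/13.6 + (9−8.8)²/8.8
   = 0.4000 + 0.0211 + 0.4971 + 0.0045
Sum = 0.923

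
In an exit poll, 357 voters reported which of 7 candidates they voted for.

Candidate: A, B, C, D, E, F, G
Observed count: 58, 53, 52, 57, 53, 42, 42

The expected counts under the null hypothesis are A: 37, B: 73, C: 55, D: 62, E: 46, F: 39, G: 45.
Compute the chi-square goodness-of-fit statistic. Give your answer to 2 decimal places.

A: (58 − 37)²/37 = 441/37 = 11.919
B: (53 − 73)²/73 = 400/73 = 5.479
C: (52 − 55)²/55 = 9/55 = 0.164
D: (57 − 62)²/62 = 25/62 = 0.403
E: (53 − 46)²/46 = 49/46 = 1.065
F: (42 − 39)²/39 = 9/39 = 0.231
G: (42 − 45)²/45 = 9/45 = 0.200
Sum = 19.46

19.46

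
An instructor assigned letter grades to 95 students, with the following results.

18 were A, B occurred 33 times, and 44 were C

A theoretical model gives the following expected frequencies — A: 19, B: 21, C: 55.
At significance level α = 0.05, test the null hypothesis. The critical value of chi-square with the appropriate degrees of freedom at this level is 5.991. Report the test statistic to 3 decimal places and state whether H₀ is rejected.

9.110; reject

A: (18 − 19)²/19 = 1/19 = 0.0526
B: (33 − 21)²/21 = 144/21 = 6.8571
C: (44 − 55)²/55 = 121/55 = 2.2000
Sum = 9.110
df = 2. Since 9.110 > 5.991, we reject H₀.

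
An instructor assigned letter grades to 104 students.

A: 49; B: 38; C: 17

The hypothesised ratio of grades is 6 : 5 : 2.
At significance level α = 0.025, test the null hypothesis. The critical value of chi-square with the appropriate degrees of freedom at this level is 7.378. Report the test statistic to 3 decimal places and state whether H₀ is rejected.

0.183; do not reject

Ratio total = 13. Expected counts: 104×6/13 = 48, 104×5/13 = 40, 104×2/13 = 16.
A: (49 − 48)²/48 = 1/48 = 0.0208
B: (38 − 40)²/40 = 4/40 = 0.1000
C: (17 − 16)²/16 = 1/16 = 0.0625
Sum = 0.183
df = 2. Since 0.183 < 7.378, we do not reject H₀.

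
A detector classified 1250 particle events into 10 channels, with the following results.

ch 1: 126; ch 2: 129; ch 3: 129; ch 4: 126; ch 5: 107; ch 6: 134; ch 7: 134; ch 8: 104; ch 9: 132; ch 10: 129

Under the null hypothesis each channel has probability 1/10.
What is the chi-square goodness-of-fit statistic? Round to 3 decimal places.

Under H₀ each category has probability 1/10, so each expected count is 1250/10 = 125.
cat         O        E   (O−E)²/E
ch 1      126      125     0.0080
ch 2      129      125     0.1280
ch 3      129      125     0.1280
ch 4      126      125     0.0080
ch 5      107      125     2.5920
ch 6      134      125     0.6480
ch 7      134      125     0.6480
ch 8      104      125     3.5280
ch 9      132      125     0.3920
ch 10     129      125     0.1280
Sum = 8.208

8.208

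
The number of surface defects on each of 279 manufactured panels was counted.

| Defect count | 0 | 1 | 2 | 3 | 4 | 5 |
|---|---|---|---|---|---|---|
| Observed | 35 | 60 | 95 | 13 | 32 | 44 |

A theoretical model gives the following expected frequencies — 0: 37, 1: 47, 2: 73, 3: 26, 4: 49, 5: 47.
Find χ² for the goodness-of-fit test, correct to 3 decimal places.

22.923

cat         O        E   (O−E)²/E
0          35       37     0.1081
1          60       47     3.5957
2          95       73     6.6301
3          13       26     6.5000
4          32       49     5.8980
5          44       47     0.1915
Sum = 22.923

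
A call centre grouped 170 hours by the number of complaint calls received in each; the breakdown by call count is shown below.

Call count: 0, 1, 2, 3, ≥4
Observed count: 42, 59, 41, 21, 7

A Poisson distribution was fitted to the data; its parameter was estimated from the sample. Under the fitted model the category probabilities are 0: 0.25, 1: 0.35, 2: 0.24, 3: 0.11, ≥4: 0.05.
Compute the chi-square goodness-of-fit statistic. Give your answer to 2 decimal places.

0.56

Expected counts E_i = n·p_i: 170×0.25 = 42.5, 170×0.35 = 59.5, 170×0.24 = 40.8, 170×0.11 = 18.7, 170×0.05 = 8.5.
χ² = (42−42.5)²/42.5 + (59−59.5)²/59.5 + (41−40.8)²/40.8 + (21−18.7)²/18.7 + (7−8.5)²/8.5
   = 0.006 + 0.004 + 0.001 + 0.283 + 0.265
Sum = 0.56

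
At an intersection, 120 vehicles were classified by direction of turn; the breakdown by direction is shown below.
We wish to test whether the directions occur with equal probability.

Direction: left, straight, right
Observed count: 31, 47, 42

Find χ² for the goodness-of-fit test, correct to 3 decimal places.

3.350

Expected count for each of the 3 categories: 120/3 = 40.
left: (31 − 40)²/40 = 81/40 = 2.0250
straight: (47 − 40)²/40 = 49/40 = 1.2250
right: (42 − 40)²/40 = 4/40 = 0.1000
Sum = 3.350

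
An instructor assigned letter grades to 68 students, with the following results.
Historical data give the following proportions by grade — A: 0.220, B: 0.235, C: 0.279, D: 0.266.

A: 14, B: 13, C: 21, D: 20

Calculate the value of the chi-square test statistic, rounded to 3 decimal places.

Expected counts E_i = n·p_i: 68×0.220 = 14.96, 68×0.235 = 15.98, 68×0.279 = 18.972, 68×0.266 = 18.088.
cat         O        E   (O−E)²/E
A          14    14.96     0.0616
B          13    15.98     0.5557
C          21   18.972     0.2168
D          20   18.088     0.2021
Sum = 1.036

1.036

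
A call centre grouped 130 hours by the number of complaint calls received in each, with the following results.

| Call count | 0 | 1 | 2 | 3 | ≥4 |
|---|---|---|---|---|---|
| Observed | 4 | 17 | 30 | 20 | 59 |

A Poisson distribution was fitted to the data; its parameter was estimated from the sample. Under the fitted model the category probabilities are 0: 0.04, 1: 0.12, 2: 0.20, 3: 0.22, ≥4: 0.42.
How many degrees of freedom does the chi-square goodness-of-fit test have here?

There are k = 5 categories and 1 parameter estimated from the data, so df = 5 − 1 − 1 = 3.

3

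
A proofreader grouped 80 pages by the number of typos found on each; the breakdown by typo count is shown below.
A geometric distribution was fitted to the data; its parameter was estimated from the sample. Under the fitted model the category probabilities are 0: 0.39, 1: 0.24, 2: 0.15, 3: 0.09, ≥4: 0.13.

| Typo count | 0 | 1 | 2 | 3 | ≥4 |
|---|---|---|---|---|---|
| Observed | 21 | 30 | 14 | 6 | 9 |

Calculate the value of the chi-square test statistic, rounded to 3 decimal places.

10.131

Expected counts E_i = n·p_i: 80×0.39 = 31.2, 80×0.24 = 19.2, 80×0.15 = 12, 80×0.09 = 7.2, 80×0.13 = 10.4.
χ² = (21−31.2)²/31.2 + (30−19.2)²/19.2 + (14−12)²/12 + (6−7.2)²/7.2 + (9−10.4)²/10.4
   = 3.3346 + 6.0750 + 0.3333 + 0.2000 + 0.1885
Sum = 10.131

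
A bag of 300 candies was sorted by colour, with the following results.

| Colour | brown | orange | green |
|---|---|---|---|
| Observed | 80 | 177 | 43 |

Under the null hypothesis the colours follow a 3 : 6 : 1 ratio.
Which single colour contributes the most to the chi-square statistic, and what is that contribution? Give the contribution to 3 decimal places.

green, 5.633

Ratio total = 10. Expected counts: 300×3/10 = 90, 300×6/10 = 180, 300×1/10 = 30.
χ² = (80−90)²/90 + (177−180)²/180 + (43−30)²/30
   = 1.1111 + 0.0500 + 5.6333
The largest term is for green: 5.633.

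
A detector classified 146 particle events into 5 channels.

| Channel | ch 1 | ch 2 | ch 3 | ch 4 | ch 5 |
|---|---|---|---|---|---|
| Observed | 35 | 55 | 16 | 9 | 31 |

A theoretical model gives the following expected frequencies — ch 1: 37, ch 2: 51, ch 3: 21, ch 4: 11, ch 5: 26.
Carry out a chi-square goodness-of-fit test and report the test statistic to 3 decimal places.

2.937

χ² = (35−37)²/37 + (55−51)²/51 + (16−21)²/21 + (9−11)²/11 + (31−26)²/26
   = 0.1081 + 0.3137 + 1.1905 + 0.3636 + 0.9615
Sum = 2.937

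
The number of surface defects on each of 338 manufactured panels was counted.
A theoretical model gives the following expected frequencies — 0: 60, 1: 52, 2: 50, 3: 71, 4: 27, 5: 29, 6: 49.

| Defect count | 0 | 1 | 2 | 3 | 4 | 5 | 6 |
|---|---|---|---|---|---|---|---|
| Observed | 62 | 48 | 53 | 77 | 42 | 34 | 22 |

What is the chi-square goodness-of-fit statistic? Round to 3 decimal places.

cat         O        E   (O−E)²/E
0          62       60     0.0667
1          48       52     0.3077
2          53       50     0.1800
3          77       71     0.5070
4          42       27     8.3333
5          34       29     0.8621
6          22       49    14.8776
Sum = 25.134

25.134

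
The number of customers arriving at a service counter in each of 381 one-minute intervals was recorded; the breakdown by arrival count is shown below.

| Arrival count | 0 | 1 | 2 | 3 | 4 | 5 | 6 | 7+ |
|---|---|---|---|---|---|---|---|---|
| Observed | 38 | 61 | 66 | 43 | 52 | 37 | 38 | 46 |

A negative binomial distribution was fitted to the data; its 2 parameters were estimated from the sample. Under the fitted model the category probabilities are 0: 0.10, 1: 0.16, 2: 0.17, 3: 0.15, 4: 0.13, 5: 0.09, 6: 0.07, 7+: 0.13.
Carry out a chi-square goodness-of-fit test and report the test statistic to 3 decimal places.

8.929

Expected counts E_i = n·p_i: 381×0.10 = 38.1, 381×0.16 = 60.96, 381×0.17 = 64.77, 381×0.15 = 57.15, 381×0.13 = 49.53, 381×0.09 = 34.29, 381×0.07 = 26.67, 381×0.13 = 49.53.
cat         O        E   (O−E)²/E
0          38     38.1     0.0003
1          61    60.96     0.0000
2          66    64.77     0.0234
3          43    57.15     3.5035
4          52    49.53     0.1232
5          37    34.29     0.2142
6          38    26.67     4.8132
7+         46    49.53     0.2516
Sum = 8.929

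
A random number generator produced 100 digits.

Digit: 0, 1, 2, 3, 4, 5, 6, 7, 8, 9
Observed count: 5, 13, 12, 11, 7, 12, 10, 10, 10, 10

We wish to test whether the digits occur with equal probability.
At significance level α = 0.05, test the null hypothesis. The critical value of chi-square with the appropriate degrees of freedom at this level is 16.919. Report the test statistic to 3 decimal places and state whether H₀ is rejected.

Expected count for each of the 10 categories: 100/10 = 10.
0: (5 − 10)²/10 = 25/10 = 2.5000
1: (13 − 10)²/10 = 9/10 = 0.9000
2: (12 − 10)²/10 = 4/10 = 0.4000
3: (11 − 10)²/10 = 1/10 = 0.1000
4: (7 − 10)²/10 = 9/10 = 0.9000
5: (12 − 10)²/10 = 4/10 = 0.4000
6: (10 − 10)²/10 = 0/10 = 0.0000
7: (10 − 10)²/10 = 0/10 = 0.0000
8: (10 − 10)²/10 = 0/10 = 0.0000
9: (10 − 10)²/10 = 0/10 = 0.0000
Sum = 5.200
df = 9. Since 5.200 < 16.919, we do not reject H₀.

5.200; do not reject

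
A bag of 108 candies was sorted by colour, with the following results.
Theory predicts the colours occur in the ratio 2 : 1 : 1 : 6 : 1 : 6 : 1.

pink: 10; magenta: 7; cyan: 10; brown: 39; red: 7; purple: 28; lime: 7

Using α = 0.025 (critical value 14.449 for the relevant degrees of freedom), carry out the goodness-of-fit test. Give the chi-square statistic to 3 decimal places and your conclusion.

5.528; do not reject

Ratio total = 18. Expected counts: 108×2/18 = 12, 108×1/18 = 6, 108×1/18 = 6, 108×6/18 = 36, 108×1/18 = 6, 108×6/18 = 36, 108×1/18 = 6.
cat          O        E   (O−E)²/E
pink        10       12     0.3333
magenta      7        6     0.1667
cyan        10        6     2.6667
brown       39       36     0.2500
red          7        6     0.1667
purple      28       36     1.7778
lime         7        6     0.1667
Sum = 5.528
df = 6. Since 5.528 < 14.449, we do not reject H₀.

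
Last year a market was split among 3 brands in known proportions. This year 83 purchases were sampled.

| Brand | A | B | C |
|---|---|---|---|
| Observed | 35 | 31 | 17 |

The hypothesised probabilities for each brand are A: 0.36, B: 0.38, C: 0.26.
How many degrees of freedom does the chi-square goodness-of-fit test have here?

There are k = 3 categories and no parameters were estimated from the data, so df = 3 − 1 = 2.

2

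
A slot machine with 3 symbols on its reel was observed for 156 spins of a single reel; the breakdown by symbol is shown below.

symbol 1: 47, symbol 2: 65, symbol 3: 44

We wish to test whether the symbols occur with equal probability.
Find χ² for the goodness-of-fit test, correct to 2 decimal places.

Expected count for each of the 3 categories: 156/3 = 52.
symbol 1: (47 − 52)²/52 = 25/52 = 0.481
symbol 2: (65 − 52)²/52 = 169/52 = 3.250
symbol 3: (44 − 52)²/52 = 64/52 = 1.231
Sum = 4.96

4.96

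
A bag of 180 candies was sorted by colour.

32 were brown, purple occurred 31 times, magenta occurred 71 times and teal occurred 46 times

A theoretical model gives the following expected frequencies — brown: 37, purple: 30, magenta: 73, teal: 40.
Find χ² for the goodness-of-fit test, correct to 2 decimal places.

1.66

brown: (32 − 37)²/37 = 25/37 = 0.676
purple: (31 − 30)²/30 = 1/30 = 0.033
magenta: (71 − 73)²/73 = 4/73 = 0.055
teal: (46 − 40)²/40 = 36/40 = 0.900
Sum = 1.66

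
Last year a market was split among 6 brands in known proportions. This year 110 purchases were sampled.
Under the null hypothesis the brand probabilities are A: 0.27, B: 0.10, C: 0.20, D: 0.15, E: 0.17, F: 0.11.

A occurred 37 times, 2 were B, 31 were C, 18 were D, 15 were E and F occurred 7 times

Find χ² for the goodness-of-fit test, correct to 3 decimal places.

15.858

Expected counts E_i = n·p_i: 110×0.27 = 29.7, 110×0.10 = 11, 110×0.20 = 22, 110×0.15 = 16.5, 110×0.17 = 18.7, 110×0.11 = 12.1.
A: (37 − 29.7)²/29.7 = 53.29/29.7 = 1.7943
B: (2 − 11)²/11 = 81/11 = 7.3636
C: (31 − 22)²/22 = 81/22 = 3.6818
D: (18 − 16.5)²/16.5 = 2.25/16.5 = 0.1364
E: (15 − 18.7)²/18.7 = 13.69/18.7 = 0.7321
F: (7 − 12.1)²/12.1 = 26.01/12.1 = 2.1496
Sum = 15.858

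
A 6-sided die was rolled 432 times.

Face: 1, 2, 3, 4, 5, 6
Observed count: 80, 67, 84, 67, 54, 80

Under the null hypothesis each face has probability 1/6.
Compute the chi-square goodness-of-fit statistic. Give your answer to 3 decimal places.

Expected count for each of the 6 categories: 432/6 = 72.
1: (80 − 72)²/72 = 64/72 = 0.8889
2: (67 − 72)²/72 = 25/72 = 0.3472
3: (84 − 72)²/72 = 144/72 = 2.0000
4: (67 − 72)²/72 = 25/72 = 0.3472
5: (54 − 72)²/72 = 324/72 = 4.5000
6: (80 − 72)²/72 = 64/72 = 0.8889
Sum = 8.972

8.972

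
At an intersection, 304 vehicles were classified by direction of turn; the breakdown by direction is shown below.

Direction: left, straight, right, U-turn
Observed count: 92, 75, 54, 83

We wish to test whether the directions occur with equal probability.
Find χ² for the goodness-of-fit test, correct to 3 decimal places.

Under H₀ each category has probability 1/4, so each expected count is 304/4 = 76.
left: (92 − 76)²/76 = 256/76 = 3.3684
straight: (75 − 76)²/76 = 1/76 = 0.0132
right: (54 − 76)²/76 = 484/76 = 6.3684
U-turn: (83 − 76)²/76 = 49/76 = 0.6447
Sum = 10.395

10.395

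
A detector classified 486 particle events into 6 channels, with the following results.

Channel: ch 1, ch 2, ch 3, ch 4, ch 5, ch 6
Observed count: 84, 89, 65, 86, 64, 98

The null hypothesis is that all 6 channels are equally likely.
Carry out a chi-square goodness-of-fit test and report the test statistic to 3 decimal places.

11.506

Expected count for each of the 6 categories: 486/6 = 81.
ch 1: (84 − 81)²/81 = 9/81 = 0.1111
ch 2: (89 − 81)²/81 = 64/81 = 0.7901
ch 3: (65 − 81)²/81 = 256/81 = 3.1605
ch 4: (86 − 81)²/81 = 25/81 = 0.3086
ch 5: (64 − 81)²/81 = 289/81 = 3.5679
ch 6: (98 − 81)²/81 = 289/81 = 3.5679
Sum = 11.506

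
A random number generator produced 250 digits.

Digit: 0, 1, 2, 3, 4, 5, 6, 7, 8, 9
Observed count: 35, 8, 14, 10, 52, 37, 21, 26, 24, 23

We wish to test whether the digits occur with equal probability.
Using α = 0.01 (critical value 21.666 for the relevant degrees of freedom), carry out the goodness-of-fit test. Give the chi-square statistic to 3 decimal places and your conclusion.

Under H₀ each category has probability 1/10, so each expected count is 250/10 = 25.
0: (35 − 25)²/25 = 100/25 = 4.0000
1: (8 − 25)²/25 = 289/25 = 11.5600
2: (14 − 25)²/25 = 121/25 = 4.8400
3: (10 − 25)²/25 = 225/25 = 9.0000
4: (52 − 25)²/25 = 729/25 = 29.1600
5: (37 − 25)²/25 = 144/25 = 5.7600
6: (21 − 25)²/25 = 16/25 = 0.6400
7: (26 − 25)²/25 = 1/25 = 0.0400
8: (24 − 25)²/25 = 1/25 = 0.0400
9: (23 − 25)²/25 = 4/25 = 0.1600
Sum = 65.200
df = 9. Since 65.200 > 21.666, we reject H₀.

65.200; reject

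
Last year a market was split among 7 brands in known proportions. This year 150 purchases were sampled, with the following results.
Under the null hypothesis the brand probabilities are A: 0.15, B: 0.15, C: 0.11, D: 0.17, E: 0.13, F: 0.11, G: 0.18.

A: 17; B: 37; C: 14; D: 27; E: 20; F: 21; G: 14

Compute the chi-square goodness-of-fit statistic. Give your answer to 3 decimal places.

Expected counts E_i = n·p_i: 150×0.15 = 22.5, 150×0.15 = 22.5, 150×0.11 = 16.5, 150×0.17 = 25.5, 150×0.13 = 19.5, 150×0.11 = 16.5, 150×0.18 = 27.
cat         O        E   (O−E)²/E
A          17     22.5     1.3444
B          37     22.5     9.3444
C          14     16.5     0.3788
D          27     25.5     0.0882
E          20     19.5     0.0128
F          21     16.5     1.2273
G          14       27     6.2593
Sum = 18.655

18.655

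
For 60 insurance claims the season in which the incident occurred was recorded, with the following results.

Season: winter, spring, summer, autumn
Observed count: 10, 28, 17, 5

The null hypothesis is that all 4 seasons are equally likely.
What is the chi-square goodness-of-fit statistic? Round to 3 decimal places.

Expected count for each of the 4 categories: 60/4 = 15.
cat         O        E   (O−E)²/E
winter     10       15     1.6667
spring     28       15    11.2667
summer     17       15     0.2667
autumn      5       15     6.6667
Sum = 19.867

19.867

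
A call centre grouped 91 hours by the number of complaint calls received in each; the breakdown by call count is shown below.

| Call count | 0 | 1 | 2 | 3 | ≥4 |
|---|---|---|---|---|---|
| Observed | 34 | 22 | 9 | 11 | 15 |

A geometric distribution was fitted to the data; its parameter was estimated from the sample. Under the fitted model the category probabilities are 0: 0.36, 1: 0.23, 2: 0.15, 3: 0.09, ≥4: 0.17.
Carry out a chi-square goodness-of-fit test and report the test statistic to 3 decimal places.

Expected counts E_i = n·p_i: 91×0.36 = 32.76, 91×0.23 = 20.93, 91×0.15 = 13.65, 91×0.09 = 8.19, 91×0.17 = 15.47.
χ² = (34−32.76)²/32.76 + (22−20.93)²/20.93 + (9−13.65)²/13.65 + (11−8.19)²/8.19 + (15−15.47)²/15.47
   = 0.0469 + 0.0547 + 1.5841 + 0.9641 + 0.0143
Sum = 2.664

2.664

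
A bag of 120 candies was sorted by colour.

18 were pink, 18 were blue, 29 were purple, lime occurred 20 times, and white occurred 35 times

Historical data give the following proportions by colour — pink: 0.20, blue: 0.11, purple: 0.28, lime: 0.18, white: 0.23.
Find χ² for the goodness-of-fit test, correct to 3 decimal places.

Expected counts E_i = n·p_i: 120×0.20 = 24, 120×0.11 = 13.2, 120×0.28 = 33.6, 120×0.18 = 21.6, 120×0.23 = 27.6.
cat         O        E   (O−E)²/E
pink       18       24     1.5000
blue       18     13.2     1.7455
purple     29     33.6     0.6298
lime       20     21.6     0.1185
white      35     27.6     1.9841
Sum = 5.978

5.978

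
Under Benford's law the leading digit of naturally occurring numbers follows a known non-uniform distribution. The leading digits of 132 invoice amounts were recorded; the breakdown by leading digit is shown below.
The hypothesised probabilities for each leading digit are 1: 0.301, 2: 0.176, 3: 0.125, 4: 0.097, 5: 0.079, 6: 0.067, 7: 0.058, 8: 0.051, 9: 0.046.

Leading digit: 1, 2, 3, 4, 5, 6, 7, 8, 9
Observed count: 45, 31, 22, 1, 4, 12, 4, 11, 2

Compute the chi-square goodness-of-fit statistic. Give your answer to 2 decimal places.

28.28

Expected counts E_i = n·p_i: 132×0.301 = 39.732, 132×0.176 = 23.232, 132×0.125 = 16.5, 132×0.097 = 12.804, 132×0.079 = 10.428, 132×0.067 = 8.844, 132×0.058 = 7.656, 132×0.051 = 6.732, 132×0.046 = 6.072.
χ² = (45−39.732)²/39.732 + (31−23.232)²/23.232 + (22−16.5)²/16.5 + (1−12.804)²/12.804 + (4−10.428)²/10.428 + (12−8.844)²/8.844 + (4−7.656)²/7.656 + (11−6.732)²/6.732 + (2−6.072)²/6.072
   = 0.698 + 2.597 + 1.833 + 10.882 + 3.962 + 1.126 + 1.746 + 2.706 + 2.731
Sum = 28.28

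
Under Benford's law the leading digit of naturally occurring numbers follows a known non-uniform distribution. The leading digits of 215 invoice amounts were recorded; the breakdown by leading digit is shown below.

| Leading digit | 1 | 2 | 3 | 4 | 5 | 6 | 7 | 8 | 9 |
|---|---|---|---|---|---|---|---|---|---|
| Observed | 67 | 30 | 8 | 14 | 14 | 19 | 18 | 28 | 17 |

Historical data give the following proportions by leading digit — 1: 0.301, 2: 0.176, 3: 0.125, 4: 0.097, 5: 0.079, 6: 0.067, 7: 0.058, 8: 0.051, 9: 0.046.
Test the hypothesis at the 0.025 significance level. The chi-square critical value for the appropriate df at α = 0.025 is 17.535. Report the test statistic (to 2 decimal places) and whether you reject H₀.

Expected counts E_i = n·p_i: 215×0.301 = 64.715, 215×0.176 = 37.84, 215×0.125 = 26.875, 215×0.097 = 20.855, 215×0.079 = 16.985, 215×0.067 = 14.405, 215×0.058 = 12.47, 215×0.051 = 10.965, 215×0.046 = 9.89.
χ² = (67−64.715)²/64.715 + (30−37.84)²/37.84 + (8−26.875)²/26.875 + (14−20.855)²/20.855 + (14−16.985)²/16.985 + (19−14.405)²/14.405 + (18−12.47)²/12.47 + (28−10.965)²/10.965 + (17−9.89)²/9.89
   = 0.081 + 1.624 + 13.256 + 2.253 + 0.525 + 1.466 + 2.452 + 26.465 + 5.111
Sum = 53.23
df = 8. Since 53.23 > 17.535, we reject H₀.

53.23; reject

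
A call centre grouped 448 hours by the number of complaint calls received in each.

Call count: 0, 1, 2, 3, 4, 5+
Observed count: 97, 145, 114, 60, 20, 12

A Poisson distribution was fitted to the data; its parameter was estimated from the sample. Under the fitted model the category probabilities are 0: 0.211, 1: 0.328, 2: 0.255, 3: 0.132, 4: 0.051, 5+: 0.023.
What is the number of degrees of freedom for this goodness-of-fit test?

There are k = 6 categories and 1 parameter estimated from the data, so df = 6 − 1 − 1 = 4.

4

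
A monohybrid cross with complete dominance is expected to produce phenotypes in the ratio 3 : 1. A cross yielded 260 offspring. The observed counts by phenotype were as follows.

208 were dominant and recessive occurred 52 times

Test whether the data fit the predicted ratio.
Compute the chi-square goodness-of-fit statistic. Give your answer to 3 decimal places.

3.467

Ratio total = 4. Expected counts: 260×3/4 = 195, 260×1/4 = 65.
dominant: (208 − 195)²/195 = 169/195 = 0.8667
recessive: (52 − 65)²/65 = 169/65 = 2.6000
Sum = 3.467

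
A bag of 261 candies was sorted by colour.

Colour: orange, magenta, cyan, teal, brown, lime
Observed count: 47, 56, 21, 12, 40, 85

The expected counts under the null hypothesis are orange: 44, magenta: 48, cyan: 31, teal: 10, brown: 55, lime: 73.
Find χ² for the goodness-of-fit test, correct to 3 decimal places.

11.227

χ² = (47−44)²/44 + (56−48)²/48 + (21−31)²/31 + (12−10)²/10 + (40−55)²/55 + (85−73)²/73
   = 0.2045 + 1.3333 + 3.2258 + 0.4000 + 4.0909 + 1.9726
Sum = 11.227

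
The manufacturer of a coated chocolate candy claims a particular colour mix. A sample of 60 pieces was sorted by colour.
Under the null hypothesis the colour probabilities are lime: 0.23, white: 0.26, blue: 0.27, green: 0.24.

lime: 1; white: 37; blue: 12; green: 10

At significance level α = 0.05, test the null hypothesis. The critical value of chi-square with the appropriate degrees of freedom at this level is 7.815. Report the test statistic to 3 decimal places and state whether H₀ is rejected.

Expected counts E_i = n·p_i: 60×0.23 = 13.8, 60×0.26 = 15.6, 60×0.27 = 16.2, 60×0.24 = 14.4.
χ² = (1−13.8)²/13.8 + (37−15.6)²/15.6 + (12−16.2)²/16.2 + (10−14.4)²/14.4
   = 11.8725 + 29.3564 + 1.0889 + 1.3444
Sum = 43.662
df = 3. Since 43.662 > 7.815, we reject H₀.

43.662; reject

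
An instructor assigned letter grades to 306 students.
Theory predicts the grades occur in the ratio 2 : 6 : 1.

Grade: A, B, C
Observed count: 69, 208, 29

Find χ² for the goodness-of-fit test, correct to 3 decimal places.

Ratio total = 9. Expected counts: 306×2/9 = 68, 306×6/9 = 204, 306×1/9 = 34.
A: (69 − 68)²/68 = 1/68 = 0.0147
B: (208 − 204)²/204 = 16/204 = 0.0784
C: (29 − 34)²/34 = 25/34 = 0.7353
Sum = 0.828

0.828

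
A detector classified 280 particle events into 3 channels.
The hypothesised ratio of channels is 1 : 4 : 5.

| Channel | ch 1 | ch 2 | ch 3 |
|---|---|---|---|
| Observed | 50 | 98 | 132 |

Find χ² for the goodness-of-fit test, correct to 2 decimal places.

19.49

Ratio total = 10. Expected counts: 280×1/10 = 28, 280×4/10 = 112, 280×5/10 = 140.
cat         O        E   (O−E)²/E
ch 1       50       28     17.286
ch 2       98      112      1.750
ch 3      132      140      0.457
Sum = 19.49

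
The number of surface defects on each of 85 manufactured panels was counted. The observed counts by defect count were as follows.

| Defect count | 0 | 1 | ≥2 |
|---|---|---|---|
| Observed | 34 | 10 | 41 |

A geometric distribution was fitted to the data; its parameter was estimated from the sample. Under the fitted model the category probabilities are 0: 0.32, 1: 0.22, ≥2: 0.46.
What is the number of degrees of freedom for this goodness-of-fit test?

1

There are k = 3 categories and 1 parameter estimated from the data, so df = 3 − 1 − 1 = 1.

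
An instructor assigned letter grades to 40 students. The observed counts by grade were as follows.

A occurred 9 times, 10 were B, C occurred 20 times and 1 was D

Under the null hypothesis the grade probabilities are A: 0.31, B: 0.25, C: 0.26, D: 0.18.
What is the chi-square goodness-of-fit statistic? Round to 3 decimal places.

15.133

Expected counts E_i = n·p_i: 40×0.31 = 12.4, 40×0.25 = 10, 40×0.26 = 10.4, 40×0.18 = 7.2.
χ² = (9−12.4)²/12.4 + (10−10)²/10 + (20−10.4)²/10.4 + (1−7.2)²/7.2
   = 0.9323 + 0.0000 + 8.8615 + 5.3389
Sum = 15.133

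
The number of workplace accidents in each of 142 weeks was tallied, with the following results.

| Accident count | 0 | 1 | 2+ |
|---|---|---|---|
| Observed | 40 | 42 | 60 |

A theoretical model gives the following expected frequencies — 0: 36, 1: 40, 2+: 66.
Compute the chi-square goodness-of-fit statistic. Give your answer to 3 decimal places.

1.090

cat         O        E   (O−E)²/E
0          40       36     0.4444
1          42       40     0.1000
2+         60       66     0.5455
Sum = 1.090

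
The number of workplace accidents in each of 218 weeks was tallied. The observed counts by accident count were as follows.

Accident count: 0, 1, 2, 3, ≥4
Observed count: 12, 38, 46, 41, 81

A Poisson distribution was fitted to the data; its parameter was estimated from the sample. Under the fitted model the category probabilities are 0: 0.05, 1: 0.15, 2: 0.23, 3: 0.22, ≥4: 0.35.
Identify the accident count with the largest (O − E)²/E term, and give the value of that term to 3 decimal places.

3, 1.010

Expected counts E_i = n·p_i: 218×0.05 = 10.9, 218×0.15 = 32.7, 218×0.23 = 50.14, 218×0.22 = 47.96, 218×0.35 = 76.3.
χ² = (12−10.9)²/10.9 + (38−32.7)²/32.7 + (46−50.14)²/50.14 + (41−47.96)²/47.96 + (81−76.3)²/76.3
   = 0.1110 + 0.8590 + 0.3418 + 1.0100 + 0.2895
The largest term is for 3: 1.010.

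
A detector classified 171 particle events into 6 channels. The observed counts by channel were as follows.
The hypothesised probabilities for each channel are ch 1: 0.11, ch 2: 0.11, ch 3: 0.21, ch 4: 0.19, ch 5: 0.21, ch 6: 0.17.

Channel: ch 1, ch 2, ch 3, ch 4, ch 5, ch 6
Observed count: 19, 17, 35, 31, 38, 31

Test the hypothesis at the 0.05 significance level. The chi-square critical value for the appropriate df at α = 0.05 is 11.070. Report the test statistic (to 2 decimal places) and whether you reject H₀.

Expected counts E_i = n·p_i: 171×0.11 = 18.81, 171×0.11 = 18.81, 171×0.21 = 35.91, 171×0.19 = 32.49, 171×0.21 = 35.91, 171×0.17 = 29.07.
cat         O        E   (O−E)²/E
ch 1       19    18.81      0.002
ch 2       17    18.81      0.174
ch 3       35    35.91      0.023
ch 4       31    32.49      0.068
ch 5       38    35.91      0.122
ch 6       31    29.07      0.128
Sum = 0.52
df = 5. Since 0.52 < 11.070, we do not reject H₀.

0.52; do not reject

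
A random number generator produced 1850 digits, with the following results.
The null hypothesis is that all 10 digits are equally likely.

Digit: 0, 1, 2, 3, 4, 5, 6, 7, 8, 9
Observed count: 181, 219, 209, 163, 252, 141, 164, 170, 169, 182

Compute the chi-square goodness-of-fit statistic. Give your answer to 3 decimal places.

51.827

Under H₀ each category has probability 1/10, so each expected count is 1850/10 = 185.
0: (181 − 185)²/185 = 16/185 = 0.0865
1: (219 − 185)²/185 = 1156/185 = 6.2486
2: (209 − 185)²/185 = 576/185 = 3.1135
3: (163 − 185)²/185 = 484/185 = 2.6162
4: (252 − 185)²/185 = 4489/185 = 24.2649
5: (141 − 185)²/185 = 1936/185 = 10.4649
6: (164 − 185)²/185 = 441/185 = 2.3838
7: (170 − 185)²/185 = 225/185 = 1.2162
8: (169 − 185)²/185 = 256/185 = 1.3838
9: (182 − 185)²/185 = 9/185 = 0.0486
Sum = 51.827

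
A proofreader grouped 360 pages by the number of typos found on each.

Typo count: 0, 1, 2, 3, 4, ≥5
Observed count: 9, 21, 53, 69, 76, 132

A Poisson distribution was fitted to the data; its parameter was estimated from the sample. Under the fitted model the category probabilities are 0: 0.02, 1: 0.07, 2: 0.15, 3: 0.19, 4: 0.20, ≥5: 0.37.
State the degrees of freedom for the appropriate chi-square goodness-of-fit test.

There are k = 6 categories and 1 parameter estimated from the data, so df = 6 − 1 − 1 = 4.

4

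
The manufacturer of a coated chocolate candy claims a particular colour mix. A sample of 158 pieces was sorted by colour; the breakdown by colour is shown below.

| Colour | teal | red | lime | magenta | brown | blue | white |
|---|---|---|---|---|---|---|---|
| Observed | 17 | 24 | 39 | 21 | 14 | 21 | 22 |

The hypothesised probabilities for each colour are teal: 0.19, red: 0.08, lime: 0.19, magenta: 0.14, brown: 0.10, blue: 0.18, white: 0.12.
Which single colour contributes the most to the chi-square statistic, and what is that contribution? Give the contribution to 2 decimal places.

Expected counts E_i = n·p_i: 158×0.19 = 30.02, 158×0.08 = 12.64, 158×0.19 = 30.02, 158×0.14 = 22.12, 158×0.10 = 15.8, 158×0.18 = 28.44, 158×0.12 = 18.96.
χ² = (17−30.02)²/30.02 + (24−12.64)²/12.64 + (39−30.02)²/30.02 + (21−22.12)²/22.12 + (14−15.8)²/15.8 + (21−28.44)²/28.44 + (22−18.96)²/18.96
   = 5.647 + 10.210 + 2.686 + 0.057 + 0.205 + 1.946 + 0.487
The largest term is for red: 10.21.

red, 10.21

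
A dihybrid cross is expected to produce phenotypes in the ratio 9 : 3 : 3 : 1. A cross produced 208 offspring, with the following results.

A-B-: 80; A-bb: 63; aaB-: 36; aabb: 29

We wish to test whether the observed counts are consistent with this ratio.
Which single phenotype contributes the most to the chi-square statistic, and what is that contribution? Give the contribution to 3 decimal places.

Ratio total = 16. Expected counts: 208×9/16 = 117, 208×3/16 = 39, 208×3/16 = 39, 208×1/16 = 13.
χ² = (80−117)²/117 + (63−39)²/39 + (36−39)²/39 + (29−13)²/13
   = 11.7009 + 14.7692 + 0.2308 + 19.6923
The largest term is for aabb: 19.692.

aabb, 19.692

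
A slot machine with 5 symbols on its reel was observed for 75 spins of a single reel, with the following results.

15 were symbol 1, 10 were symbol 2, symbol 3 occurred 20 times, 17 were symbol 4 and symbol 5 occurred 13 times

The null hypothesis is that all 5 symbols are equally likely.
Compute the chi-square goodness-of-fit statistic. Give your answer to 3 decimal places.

3.867

Expected count for each of the 5 categories: 75/5 = 15.
symbol 1: (15 − 15)²/15 = 0/15 = 0.0000
symbol 2: (10 − 15)²/15 = 25/15 = 1.6667
symbol 3: (20 − 15)²/15 = 25/15 = 1.6667
symbol 4: (17 − 15)²/15 = 4/15 = 0.2667
symbol 5: (13 − 15)²/15 = 4/15 = 0.2667
Sum = 3.867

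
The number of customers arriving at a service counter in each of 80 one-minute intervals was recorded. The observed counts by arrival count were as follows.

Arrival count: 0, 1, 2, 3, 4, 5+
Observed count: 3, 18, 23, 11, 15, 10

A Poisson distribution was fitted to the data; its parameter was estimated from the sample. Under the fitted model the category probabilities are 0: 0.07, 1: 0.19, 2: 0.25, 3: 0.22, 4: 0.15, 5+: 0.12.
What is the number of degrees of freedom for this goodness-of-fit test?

4

There are k = 6 categories and 1 parameter estimated from the data, so df = 6 − 1 − 1 = 4.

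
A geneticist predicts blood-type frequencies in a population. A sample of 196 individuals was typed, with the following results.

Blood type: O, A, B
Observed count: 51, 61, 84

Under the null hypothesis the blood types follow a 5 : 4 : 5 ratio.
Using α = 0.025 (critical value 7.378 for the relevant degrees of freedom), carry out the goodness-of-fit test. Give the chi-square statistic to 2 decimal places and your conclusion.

8.40; reject

Ratio total = 14. Expected counts: 196×5/14 = 70, 196×4/14 = 56, 196×5/14 = 70.
cat         O        E   (O−E)²/E
O          51       70      5.157
A          61       56      0.446
B          84       70      2.800
Sum = 8.40
df = 2. Since 8.40 > 7.378, we reject H₀.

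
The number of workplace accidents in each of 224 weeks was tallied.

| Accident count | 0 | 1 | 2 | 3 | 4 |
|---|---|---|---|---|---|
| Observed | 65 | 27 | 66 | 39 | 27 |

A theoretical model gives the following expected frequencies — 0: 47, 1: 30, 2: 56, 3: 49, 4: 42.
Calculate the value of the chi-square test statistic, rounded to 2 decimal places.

χ² = (65−47)²/47 + (27−30)²/30 + (66−56)²/56 + (39−49)²/49 + (27−42)²/42
   = 6.894 + 0.300 + 1.786 + 2.041 + 5.357
Sum = 16.38

16.38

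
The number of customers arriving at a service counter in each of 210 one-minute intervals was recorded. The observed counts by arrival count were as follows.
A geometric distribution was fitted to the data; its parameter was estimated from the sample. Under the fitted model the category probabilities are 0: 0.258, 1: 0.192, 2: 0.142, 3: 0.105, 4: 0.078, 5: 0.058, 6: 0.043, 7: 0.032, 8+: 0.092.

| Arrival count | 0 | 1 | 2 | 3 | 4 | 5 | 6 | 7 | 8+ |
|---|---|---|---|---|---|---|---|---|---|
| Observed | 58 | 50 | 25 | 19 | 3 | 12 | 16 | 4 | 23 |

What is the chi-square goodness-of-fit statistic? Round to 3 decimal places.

21.908

Expected counts E_i = n·p_i: 210×0.258 = 54.18, 210×0.192 = 40.32, 210×0.142 = 29.82, 210×0.105 = 22.05, 210×0.078 = 16.38, 210×0.058 = 12.18, 210×0.043 = 9.03, 210×0.032 = 6.72, 210×0.092 = 19.32.
χ² = (58−54.18)²/54.18 + (50−40.32)²/40.32 + (25−29.82)²/29.82 + (19−22.05)²/22.05 + (3−16.38)²/16.38 + (12−12.18)²/12.18 + (16−9.03)²/9.03 + (4−6.72)²/6.72 + (23−19.32)²/19.32
   = 0.2693 + 2.3240 + 0.7791 + 0.4219 + 10.9295 + 0.0027 + 5.3799 + 1.1010 + 0.7010
Sum = 21.908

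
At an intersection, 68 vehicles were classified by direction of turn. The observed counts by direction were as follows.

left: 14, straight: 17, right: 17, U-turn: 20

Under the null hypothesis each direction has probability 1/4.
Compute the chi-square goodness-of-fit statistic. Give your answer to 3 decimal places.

Under H₀ each category has probability 1/4, so each expected count is 68/4 = 17.
χ² = (14−17)²/17 + (17−17)²/17 + (17−17)²/17 + (20−17)²/17
   = 0.5294 + 0.0000 + 0.0000 + 0.5294
Sum = 1.059

1.059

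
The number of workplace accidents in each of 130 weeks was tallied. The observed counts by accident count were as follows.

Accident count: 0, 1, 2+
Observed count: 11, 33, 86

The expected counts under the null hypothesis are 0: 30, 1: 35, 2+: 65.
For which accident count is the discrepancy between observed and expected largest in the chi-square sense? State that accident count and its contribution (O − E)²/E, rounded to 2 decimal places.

0, 12.03

χ² = (11−30)²/30 + (33−35)²/35 + (86−65)²/65
   = 12.033 + 0.114 + 6.785
The largest term is for 0: 12.03.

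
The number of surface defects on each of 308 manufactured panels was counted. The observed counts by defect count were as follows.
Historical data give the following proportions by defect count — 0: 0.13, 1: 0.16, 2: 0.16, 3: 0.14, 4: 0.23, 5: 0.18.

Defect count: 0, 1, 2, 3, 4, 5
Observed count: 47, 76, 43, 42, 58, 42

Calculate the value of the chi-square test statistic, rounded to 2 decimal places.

Expected counts E_i = n·p_i: 308×0.13 = 40.04, 308×0.16 = 49.28, 308×0.16 = 49.28, 308×0.14 = 43.12, 308×0.23 = 70.84, 308×0.18 = 55.44.
χ² = (47−40.04)²/40.04 + (76−49.28)²/49.28 + (43−49.28)²/49.28 + (42−43.12)²/43.12 + (58−70.84)²/70.84 + (42−55.44)²/55.44
   = 1.210 + 14.488 + 0.800 + 0.029 + 2.327 + 3.258
Sum = 22.11

22.11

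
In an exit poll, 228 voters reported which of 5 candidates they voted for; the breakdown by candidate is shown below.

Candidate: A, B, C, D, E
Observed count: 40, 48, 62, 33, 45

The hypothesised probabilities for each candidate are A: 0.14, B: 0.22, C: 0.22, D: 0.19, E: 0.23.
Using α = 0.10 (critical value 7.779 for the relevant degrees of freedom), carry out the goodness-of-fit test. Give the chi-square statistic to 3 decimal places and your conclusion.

8.447; reject

Expected counts E_i = n·p_i: 228×0.14 = 31.92, 228×0.22 = 50.16, 228×0.22 = 50.16, 228×0.19 = 43.32, 228×0.23 = 52.44.
A: (40 − 31.92)²/31.92 = 65.2864/31.92 = 2.0453
B: (48 − 50.16)²/50.16 = 4.6656/50.16 = 0.0930
C: (62 − 50.16)²/50.16 = 140.1856/50.16 = 2.7948
D: (33 − 43.32)²/43.32 = 106.5024/43.32 = 2.4585
E: (45 − 52.44)²/52.44 = 55.3536/52.44 = 1.0556
Sum = 8.447
df = 4. Since 8.447 > 7.779, we reject H₀.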